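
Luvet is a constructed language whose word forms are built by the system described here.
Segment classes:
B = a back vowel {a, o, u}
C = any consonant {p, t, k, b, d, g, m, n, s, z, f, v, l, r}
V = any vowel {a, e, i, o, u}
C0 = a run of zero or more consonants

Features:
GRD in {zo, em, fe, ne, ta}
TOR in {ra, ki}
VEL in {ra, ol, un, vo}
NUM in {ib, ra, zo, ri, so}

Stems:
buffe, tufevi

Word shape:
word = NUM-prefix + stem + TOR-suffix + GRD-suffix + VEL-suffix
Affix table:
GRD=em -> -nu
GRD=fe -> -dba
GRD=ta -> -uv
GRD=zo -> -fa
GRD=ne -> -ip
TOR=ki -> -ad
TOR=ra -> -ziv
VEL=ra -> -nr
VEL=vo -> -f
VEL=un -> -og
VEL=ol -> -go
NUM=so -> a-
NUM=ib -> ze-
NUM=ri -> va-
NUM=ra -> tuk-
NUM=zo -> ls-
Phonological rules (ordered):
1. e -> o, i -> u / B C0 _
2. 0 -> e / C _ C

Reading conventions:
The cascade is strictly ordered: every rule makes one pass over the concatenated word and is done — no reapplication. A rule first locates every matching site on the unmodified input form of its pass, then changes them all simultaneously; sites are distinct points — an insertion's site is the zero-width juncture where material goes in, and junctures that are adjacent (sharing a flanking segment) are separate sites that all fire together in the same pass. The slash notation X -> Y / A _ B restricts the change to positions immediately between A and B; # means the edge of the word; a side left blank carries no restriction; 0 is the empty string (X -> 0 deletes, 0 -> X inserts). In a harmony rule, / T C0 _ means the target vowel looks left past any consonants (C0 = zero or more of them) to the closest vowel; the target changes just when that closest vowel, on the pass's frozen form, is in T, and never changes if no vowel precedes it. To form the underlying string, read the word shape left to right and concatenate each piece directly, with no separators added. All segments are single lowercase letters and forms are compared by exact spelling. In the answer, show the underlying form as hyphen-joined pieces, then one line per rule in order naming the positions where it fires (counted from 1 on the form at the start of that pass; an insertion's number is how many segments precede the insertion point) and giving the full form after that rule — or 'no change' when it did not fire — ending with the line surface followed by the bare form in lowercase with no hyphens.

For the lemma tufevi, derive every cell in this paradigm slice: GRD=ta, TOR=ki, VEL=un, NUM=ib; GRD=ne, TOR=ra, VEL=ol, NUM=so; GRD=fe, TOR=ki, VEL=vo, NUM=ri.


cell GRD=ta, TOR=ki, VEL=un, NUM=ib:
underlying: ze-tufevi-ad-uv-og
1. e -> o, i -> u / B C0 _: fires at position(s) 6: zetufoviaduvog
2. 0 -> e / C _ C: no change
surface: zetufoviaduvog

cell GRD=ne, TOR=ra, VEL=ol, NUM=so:
underlying: a-tufevi-ziv-ip-go
1. e -> o, i -> u / B C0 _: fires at position(s) 5: atufovizivipgo
2. 0 -> e / C _ C: inserts after position(s) 12: atufovizivipego
surface: atufovizivipego

cell GRD=fe, TOR=ki, VEL=vo, NUM=ri:
underlying: va-tufevi-ad-dba-f
1. e -> o, i -> u / B C0 _: fires at position(s) 6: vatufoviaddbaf
2. 0 -> e / C _ C: inserts after position(s) 10, 11: vatufoviadedebaf
surface: vatufoviadedebaf


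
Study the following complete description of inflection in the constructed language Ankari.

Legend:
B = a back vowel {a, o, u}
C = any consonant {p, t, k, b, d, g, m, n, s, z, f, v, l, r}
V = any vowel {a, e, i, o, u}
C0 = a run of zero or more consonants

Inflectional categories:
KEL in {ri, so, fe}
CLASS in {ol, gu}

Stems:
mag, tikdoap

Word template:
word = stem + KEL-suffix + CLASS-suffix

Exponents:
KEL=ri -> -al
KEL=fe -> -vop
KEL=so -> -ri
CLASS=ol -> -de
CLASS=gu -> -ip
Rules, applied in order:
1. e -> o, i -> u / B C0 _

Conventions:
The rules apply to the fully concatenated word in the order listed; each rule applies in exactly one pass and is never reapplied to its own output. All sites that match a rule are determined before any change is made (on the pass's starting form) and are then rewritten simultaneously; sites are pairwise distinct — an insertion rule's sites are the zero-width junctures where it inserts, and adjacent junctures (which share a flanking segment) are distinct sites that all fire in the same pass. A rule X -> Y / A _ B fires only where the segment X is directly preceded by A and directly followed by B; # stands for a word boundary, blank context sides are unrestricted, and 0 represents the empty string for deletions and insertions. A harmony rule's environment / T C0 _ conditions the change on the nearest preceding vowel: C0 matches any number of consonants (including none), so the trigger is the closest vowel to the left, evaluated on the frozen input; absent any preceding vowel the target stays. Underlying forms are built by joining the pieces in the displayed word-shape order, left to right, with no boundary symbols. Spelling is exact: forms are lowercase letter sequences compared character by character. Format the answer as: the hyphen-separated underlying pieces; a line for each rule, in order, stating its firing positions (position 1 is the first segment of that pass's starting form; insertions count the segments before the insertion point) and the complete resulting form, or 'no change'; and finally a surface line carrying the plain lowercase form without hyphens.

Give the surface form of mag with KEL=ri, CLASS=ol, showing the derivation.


underlying: mag-al-de
1. e -> o, i -> u / B C0 _: fires at position(s) 7: magaldo
surface: magaldo


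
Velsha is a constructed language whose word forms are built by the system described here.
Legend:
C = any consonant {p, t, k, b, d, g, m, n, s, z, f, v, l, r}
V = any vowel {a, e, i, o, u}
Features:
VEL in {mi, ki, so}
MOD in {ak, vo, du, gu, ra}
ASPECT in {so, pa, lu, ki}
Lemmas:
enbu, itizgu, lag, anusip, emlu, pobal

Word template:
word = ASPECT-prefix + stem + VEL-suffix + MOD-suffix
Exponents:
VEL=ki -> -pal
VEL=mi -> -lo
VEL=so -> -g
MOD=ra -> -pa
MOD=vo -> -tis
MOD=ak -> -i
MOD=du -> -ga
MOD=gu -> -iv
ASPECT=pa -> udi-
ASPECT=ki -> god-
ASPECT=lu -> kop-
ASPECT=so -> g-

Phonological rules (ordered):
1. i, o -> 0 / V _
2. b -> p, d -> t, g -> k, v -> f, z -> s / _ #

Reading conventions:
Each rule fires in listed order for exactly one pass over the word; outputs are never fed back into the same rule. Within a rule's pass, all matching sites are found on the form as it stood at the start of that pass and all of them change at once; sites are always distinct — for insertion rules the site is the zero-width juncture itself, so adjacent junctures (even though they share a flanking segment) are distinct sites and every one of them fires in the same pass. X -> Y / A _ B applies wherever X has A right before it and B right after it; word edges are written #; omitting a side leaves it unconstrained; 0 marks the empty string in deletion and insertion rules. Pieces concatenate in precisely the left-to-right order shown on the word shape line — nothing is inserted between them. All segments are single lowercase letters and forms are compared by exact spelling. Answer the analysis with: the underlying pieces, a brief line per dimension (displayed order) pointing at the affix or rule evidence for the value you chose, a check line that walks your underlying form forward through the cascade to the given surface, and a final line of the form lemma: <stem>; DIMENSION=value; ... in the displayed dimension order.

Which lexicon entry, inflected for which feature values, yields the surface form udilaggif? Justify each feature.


underlying: udi-lag-g-iv
VEL=so - signalled by the affix -g
MOD=gu - signalled by the affix -iv
ASPECT=pa - signalled by the affix udi-
check: udilaggiv -> udilaggiv -> udilaggif
lemma: lag; VEL=so; MOD=gu; ASPECT=pa


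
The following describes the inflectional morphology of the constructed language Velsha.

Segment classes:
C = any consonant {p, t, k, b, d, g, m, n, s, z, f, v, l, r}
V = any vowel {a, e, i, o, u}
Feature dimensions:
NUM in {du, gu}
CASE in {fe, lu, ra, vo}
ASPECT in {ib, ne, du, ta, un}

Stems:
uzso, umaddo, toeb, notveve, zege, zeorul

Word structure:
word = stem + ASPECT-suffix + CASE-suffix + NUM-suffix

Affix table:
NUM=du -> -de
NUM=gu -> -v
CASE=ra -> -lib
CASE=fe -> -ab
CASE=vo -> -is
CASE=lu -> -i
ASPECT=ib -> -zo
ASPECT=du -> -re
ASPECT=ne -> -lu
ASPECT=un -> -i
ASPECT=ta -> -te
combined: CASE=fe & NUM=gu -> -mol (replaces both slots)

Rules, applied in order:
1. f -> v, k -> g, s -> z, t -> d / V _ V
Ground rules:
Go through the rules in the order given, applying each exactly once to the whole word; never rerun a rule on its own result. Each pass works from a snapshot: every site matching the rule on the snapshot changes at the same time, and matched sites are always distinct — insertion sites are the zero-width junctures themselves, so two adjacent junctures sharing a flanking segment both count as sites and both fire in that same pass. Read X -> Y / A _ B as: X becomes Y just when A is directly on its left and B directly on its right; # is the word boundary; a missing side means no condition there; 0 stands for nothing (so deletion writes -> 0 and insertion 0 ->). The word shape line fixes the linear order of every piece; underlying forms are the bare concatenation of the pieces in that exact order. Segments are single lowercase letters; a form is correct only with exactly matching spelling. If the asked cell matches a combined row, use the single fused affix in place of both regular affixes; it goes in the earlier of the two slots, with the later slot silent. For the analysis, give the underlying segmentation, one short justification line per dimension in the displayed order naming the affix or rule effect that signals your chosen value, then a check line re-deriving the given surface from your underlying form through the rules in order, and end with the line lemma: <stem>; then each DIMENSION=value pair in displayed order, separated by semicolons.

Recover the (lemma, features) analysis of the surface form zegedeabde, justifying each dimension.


underlying: zege-te-ab-de
NUM=du - signalled by the affix -de
CASE=fe - signalled by the affix -ab
ASPECT=ta - signalled by the affix -te
check: zegeteabde -> zegedeabde
lemma: zege; NUM=du; CASE=fe; ASPECT=ta


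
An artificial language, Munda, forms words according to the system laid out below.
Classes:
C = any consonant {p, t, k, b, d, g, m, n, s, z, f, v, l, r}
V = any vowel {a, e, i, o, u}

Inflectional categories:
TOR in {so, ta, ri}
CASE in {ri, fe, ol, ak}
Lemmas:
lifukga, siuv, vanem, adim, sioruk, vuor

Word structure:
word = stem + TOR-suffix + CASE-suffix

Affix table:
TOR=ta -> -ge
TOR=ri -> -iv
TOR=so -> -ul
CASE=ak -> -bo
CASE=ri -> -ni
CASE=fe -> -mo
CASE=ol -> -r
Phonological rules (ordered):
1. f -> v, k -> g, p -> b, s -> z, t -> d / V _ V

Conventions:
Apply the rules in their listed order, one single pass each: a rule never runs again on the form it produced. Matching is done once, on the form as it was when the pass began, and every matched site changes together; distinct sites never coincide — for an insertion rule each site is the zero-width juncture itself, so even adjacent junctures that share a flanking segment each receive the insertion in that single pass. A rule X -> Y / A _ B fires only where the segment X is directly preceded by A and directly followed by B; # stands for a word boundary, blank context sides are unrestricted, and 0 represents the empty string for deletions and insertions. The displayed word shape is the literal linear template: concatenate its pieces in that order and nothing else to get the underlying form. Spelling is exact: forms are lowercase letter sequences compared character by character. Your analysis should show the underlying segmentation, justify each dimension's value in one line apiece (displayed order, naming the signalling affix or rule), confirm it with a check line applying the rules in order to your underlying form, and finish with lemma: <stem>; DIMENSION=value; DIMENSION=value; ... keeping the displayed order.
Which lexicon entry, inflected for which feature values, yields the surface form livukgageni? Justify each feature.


underlying: lifukga-ge-ni
TOR=ta - signalled by the affix -ge
CASE=ri - signalled by the affix -ni
check: lifukgageni -> livukgageni
lemma: lifukga; TOR=ta; CASE=ri


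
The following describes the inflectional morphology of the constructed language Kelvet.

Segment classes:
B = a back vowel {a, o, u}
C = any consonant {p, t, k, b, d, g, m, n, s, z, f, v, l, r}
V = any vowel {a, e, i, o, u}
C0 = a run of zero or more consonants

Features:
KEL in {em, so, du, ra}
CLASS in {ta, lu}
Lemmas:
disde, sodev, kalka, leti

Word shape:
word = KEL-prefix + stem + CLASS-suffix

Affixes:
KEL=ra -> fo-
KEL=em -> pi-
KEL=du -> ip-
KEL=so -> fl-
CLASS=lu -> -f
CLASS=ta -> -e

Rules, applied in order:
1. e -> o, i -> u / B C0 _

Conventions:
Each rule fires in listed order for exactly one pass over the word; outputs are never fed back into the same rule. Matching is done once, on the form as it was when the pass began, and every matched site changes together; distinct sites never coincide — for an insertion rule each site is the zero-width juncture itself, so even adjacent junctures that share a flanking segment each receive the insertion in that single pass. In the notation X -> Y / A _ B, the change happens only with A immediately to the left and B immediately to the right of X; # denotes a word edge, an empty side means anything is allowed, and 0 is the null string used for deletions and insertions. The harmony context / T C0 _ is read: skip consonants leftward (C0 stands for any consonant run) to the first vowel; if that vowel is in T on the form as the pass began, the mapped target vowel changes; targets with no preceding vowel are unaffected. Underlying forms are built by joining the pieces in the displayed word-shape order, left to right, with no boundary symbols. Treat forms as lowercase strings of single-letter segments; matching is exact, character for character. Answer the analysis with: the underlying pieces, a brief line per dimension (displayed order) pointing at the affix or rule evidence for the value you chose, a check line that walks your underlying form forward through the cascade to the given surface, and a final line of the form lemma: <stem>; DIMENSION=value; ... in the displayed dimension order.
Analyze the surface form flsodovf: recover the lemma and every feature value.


underlying: fl-sodev-f
KEL=so - signalled by the affix fl-
CLASS=lu - signalled by the affix -f
check: flsodevf -> flsodovf
lemma: sodev; KEL=so; CLASS=lu


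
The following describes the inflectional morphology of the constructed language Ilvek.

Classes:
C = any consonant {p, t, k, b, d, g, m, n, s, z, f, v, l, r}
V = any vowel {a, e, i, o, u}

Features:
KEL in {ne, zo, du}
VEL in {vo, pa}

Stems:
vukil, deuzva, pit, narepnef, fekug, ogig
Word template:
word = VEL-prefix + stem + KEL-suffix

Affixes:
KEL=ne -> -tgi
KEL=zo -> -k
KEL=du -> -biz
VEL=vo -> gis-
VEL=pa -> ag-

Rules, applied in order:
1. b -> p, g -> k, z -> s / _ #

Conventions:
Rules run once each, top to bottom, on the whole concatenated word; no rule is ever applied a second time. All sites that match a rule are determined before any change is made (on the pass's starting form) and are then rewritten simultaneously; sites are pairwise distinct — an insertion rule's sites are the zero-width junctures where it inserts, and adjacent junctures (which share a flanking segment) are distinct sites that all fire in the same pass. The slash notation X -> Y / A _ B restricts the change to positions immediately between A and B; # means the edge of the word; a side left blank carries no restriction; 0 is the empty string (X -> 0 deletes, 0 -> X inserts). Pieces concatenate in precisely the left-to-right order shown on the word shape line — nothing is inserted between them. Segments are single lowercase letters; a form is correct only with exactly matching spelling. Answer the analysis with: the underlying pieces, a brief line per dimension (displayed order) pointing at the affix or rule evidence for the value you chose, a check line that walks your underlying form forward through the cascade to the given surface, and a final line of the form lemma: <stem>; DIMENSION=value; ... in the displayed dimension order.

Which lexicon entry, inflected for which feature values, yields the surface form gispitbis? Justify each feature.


underlying: gis-pit-biz
KEL=du - signalled by the affix -biz
VEL=vo - signalled by the affix gis-
check: gispitbiz -> gispitbis
lemma: pit; KEL=du; VEL=vo


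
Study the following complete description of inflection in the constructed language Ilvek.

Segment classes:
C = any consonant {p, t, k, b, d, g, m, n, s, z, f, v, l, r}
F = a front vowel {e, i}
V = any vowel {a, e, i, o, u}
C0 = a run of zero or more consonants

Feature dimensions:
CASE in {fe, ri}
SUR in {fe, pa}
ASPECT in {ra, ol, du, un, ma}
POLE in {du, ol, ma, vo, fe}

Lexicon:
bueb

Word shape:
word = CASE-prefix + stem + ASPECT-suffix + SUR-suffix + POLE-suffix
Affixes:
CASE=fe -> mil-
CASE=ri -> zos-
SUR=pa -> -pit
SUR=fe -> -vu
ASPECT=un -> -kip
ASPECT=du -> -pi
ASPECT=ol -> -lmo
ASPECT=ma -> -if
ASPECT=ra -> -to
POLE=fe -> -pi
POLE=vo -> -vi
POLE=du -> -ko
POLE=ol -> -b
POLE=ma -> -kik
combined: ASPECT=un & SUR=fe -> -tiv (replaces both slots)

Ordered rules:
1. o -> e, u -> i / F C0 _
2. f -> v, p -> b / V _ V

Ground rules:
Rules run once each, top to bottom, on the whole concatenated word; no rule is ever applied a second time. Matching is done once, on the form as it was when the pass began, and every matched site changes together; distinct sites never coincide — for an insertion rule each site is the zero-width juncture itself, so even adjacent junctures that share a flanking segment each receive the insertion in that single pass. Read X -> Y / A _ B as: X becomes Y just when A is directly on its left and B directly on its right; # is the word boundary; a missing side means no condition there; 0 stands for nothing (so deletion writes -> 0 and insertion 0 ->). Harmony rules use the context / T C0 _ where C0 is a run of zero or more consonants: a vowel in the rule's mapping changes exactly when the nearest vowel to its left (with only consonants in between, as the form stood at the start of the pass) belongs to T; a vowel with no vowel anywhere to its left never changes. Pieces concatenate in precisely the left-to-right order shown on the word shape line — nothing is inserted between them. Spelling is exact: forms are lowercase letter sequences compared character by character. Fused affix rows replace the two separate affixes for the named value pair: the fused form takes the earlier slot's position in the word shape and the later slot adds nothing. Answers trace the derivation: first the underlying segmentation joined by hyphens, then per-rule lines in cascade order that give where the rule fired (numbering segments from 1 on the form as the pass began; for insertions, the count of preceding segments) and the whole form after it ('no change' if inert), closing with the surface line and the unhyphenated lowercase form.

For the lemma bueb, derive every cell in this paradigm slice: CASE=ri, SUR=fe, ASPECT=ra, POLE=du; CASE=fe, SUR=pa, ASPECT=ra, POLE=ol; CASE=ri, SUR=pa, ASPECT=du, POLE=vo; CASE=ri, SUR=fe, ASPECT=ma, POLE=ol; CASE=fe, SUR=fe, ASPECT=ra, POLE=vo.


cell CASE=ri, SUR=fe, ASPECT=ra, POLE=du:
underlying: zos-bueb-to-vu-ko
1. o -> e, u -> i / F C0 _: fires at position(s) 9: zosbuebtevuko
2. f -> v, p -> b / V _ V: no change
surface: zosbuebtevuko

cell CASE=fe, SUR=pa, ASPECT=ra, POLE=ol:
underlying: mil-bueb-to-pit-b
1. o -> e, u -> i / F C0 _: fires at position(s) 5, 9: milbiebtepitb
2. f -> v, p -> b / V _ V: fires at position(s) 10: milbiebtebitb
surface: milbiebtebitb

cell CASE=ri, SUR=pa, ASPECT=du, POLE=vo:
underlying: zos-bueb-pi-pit-vi
1. o -> e, u -> i / F C0 _: no change
2. f -> v, p -> b / V _ V: fires at position(s) 10: zosbuebpibitvi
surface: zosbuebpibitvi

cell CASE=ri, SUR=fe, ASPECT=ma, POLE=ol:
underlying: zos-bueb-if-vu-b
1. o -> e, u -> i / F C0 _: fires at position(s) 11: zosbuebifvib
2. f -> v, p -> b / V _ V: no change
surface: zosbuebifvib

cell CASE=fe, SUR=fe, ASPECT=ra, POLE=vo:
underlying: mil-bueb-to-vu-vi
1. o -> e, u -> i / F C0 _: fires at position(s) 5, 9: milbiebtevuvi
2. f -> v, p -> b / V _ V: no change
surface: milbiebtevuvi


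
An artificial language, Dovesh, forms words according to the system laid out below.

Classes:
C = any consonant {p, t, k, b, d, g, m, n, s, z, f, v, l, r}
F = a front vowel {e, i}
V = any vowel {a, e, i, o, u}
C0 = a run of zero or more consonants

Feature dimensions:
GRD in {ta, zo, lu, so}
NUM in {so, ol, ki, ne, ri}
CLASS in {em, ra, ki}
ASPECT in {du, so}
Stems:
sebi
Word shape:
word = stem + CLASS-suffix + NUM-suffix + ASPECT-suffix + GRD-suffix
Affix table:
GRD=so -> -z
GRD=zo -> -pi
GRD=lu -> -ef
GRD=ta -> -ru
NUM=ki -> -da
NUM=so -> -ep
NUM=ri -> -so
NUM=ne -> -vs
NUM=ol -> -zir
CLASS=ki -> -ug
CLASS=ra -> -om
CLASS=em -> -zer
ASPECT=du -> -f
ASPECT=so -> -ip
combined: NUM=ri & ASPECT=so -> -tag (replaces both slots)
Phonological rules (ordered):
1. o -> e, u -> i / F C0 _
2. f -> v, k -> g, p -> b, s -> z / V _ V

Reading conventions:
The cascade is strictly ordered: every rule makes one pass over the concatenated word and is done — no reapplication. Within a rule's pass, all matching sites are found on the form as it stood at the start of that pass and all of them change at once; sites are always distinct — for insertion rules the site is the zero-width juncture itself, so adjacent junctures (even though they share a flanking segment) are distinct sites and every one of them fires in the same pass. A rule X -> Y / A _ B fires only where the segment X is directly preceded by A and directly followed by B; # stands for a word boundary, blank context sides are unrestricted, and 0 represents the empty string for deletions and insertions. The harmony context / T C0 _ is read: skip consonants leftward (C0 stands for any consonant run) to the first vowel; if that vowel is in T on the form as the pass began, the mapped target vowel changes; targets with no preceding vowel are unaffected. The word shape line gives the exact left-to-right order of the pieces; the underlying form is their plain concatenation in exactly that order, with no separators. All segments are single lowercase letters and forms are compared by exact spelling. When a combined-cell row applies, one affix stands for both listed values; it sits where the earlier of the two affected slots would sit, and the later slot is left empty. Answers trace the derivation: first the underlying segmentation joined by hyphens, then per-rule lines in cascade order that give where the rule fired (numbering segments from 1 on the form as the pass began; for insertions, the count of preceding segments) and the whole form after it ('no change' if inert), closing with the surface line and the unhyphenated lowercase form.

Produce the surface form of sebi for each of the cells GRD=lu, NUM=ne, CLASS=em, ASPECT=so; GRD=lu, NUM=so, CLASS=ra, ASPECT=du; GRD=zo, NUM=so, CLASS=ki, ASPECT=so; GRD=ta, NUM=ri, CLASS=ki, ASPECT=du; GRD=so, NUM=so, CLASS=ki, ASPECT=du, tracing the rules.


cell GRD=lu, NUM=ne, CLASS=em, ASPECT=so:
underlying: sebi-zer-vs-ip-ef
1. o -> e, u -> i / F C0 _: no change
2. f -> v, k -> g, p -> b, s -> z / V _ V: fires at position(s) 11: sebizervsibef
surface: sebizervsibef

cell GRD=lu, NUM=so, CLASS=ra, ASPECT=du:
underlying: sebi-om-ep-f-ef
1. o -> e, u -> i / F C0 _: fires at position(s) 5: sebiemepfef
2. f -> v, k -> g, p -> b, s -> z / V _ V: no change
surface: sebiemepfef

cell GRD=zo, NUM=so, CLASS=ki, ASPECT=so:
underlying: sebi-ug-ep-ip-pi
1. o -> e, u -> i / F C0 _: fires at position(s) 5: sebiigepippi
2. f -> v, k -> g, p -> b, s -> z / V _ V: fires at position(s) 8: sebiigebippi
surface: sebiigebippi

cell GRD=ta, NUM=ri, CLASS=ki, ASPECT=du:
underlying: sebi-ug-so-f-ru
1. o -> e, u -> i / F C0 _: fires at position(s) 5: sebiigsofru
2. f -> v, k -> g, p -> b, s -> z / V _ V: no change
surface: sebiigsofru

cell GRD=so, NUM=so, CLASS=ki, ASPECT=du:
underlying: sebi-ug-ep-f-z
1. o -> e, u -> i / F C0 _: fires at position(s) 5: sebiigepfz
2. f -> v, k -> g, p -> b, s -> z / V _ V: no change
surface: sebiigepfz


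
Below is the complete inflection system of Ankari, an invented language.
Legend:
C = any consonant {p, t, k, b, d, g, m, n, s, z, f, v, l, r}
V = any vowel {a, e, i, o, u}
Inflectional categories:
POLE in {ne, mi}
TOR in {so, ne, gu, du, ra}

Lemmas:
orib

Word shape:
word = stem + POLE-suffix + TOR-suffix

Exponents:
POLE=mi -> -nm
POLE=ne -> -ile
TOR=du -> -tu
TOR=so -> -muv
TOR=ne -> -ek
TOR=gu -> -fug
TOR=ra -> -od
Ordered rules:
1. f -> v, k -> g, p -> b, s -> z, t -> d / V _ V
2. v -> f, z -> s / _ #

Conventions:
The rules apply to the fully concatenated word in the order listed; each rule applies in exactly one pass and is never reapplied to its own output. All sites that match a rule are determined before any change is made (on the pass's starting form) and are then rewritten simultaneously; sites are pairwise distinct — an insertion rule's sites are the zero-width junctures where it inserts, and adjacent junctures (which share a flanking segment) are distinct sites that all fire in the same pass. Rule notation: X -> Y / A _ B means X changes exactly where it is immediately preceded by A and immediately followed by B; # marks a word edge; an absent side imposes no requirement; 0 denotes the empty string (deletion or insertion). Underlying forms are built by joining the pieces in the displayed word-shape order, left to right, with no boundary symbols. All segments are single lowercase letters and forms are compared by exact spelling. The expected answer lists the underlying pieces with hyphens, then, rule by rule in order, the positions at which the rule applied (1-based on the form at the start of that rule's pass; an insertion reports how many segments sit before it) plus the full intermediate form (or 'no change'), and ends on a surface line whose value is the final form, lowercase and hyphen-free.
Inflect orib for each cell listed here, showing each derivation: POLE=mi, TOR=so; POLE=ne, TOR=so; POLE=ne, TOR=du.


cell POLE=mi, TOR=so:
underlying: orib-nm-muv
1. f -> v, k -> g, p -> b, s -> z, t -> d / V _ V: no change
2. v -> f, z -> s / _ #: fires at position(s) 9: oribnmmuf
surface: oribnmmuf

cell POLE=ne, TOR=so:
underlying: orib-ile-muv
1. f -> v, k -> g, p -> b, s -> z, t -> d / V _ V: no change
2. v -> f, z -> s / _ #: fires at position(s) 10: oribilemuf
surface: oribilemuf

cell POLE=ne, TOR=du:
underlying: orib-ile-tu
1. f -> v, k -> g, p -> b, s -> z, t -> d / V _ V: fires at position(s) 8: oribiledu
2. v -> f, z -> s / _ #: no change
surface: oribiledu


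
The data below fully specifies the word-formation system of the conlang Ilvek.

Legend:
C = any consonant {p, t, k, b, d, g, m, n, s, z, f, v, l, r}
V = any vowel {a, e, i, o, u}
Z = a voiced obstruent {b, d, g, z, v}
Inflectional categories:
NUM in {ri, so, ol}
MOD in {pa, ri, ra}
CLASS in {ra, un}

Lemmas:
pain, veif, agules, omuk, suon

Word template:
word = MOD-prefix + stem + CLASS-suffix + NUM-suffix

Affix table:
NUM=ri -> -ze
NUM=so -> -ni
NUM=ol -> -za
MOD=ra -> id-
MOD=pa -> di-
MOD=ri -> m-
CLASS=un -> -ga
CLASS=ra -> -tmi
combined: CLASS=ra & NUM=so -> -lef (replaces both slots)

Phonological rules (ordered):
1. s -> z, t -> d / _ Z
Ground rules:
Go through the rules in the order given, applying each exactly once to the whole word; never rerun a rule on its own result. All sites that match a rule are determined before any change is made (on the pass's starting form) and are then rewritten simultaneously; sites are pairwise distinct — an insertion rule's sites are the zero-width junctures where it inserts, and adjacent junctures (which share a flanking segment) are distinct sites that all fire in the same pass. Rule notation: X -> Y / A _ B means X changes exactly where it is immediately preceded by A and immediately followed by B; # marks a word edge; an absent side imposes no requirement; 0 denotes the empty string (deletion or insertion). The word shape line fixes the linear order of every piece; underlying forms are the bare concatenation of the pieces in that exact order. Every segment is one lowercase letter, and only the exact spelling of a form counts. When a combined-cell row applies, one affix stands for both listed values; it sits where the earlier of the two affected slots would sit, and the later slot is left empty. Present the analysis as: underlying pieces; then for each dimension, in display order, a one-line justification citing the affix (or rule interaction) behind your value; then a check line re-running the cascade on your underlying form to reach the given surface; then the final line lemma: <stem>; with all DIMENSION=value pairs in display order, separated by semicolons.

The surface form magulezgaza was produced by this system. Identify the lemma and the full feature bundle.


underlying: m-agules-ga-za
NUM=ol - signalled by the affix -za
MOD=ri - signalled by the affix m-
CLASS=un - signalled by the affix -ga
check: magulesgaza -> magulezgaza
lemma: agules; NUM=ol; MOD=ri; CLASS=un


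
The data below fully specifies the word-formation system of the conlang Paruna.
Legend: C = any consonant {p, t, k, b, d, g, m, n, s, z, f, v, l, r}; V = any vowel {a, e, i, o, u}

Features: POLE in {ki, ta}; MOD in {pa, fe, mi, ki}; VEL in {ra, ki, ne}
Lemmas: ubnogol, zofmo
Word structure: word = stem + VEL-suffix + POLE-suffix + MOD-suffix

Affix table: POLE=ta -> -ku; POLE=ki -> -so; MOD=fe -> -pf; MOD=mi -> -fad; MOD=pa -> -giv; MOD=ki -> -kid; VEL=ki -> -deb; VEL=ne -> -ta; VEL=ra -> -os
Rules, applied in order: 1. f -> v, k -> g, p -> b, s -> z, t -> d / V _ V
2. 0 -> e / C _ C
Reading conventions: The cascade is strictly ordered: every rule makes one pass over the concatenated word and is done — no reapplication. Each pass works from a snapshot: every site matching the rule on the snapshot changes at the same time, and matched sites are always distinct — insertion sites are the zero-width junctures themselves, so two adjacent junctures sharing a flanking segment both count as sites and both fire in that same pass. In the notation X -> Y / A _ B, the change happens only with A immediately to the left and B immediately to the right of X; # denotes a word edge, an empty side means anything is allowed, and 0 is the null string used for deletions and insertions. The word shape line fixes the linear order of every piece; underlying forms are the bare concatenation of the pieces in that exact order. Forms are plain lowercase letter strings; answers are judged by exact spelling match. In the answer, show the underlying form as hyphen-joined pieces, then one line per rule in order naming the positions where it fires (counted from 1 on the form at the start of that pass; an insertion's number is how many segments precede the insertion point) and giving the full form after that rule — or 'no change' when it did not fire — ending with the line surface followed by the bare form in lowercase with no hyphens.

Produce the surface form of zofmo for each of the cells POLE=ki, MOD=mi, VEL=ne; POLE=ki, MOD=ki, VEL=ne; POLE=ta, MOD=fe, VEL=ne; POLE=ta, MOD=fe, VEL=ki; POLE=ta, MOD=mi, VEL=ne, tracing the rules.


cell POLE=ki, MOD=mi, VEL=ne:
underlying: zofmo-ta-so-fad
1. f -> v, k -> g, p -> b, s -> z, t -> d / V _ V: fires at position(s) 6, 8, 10: zofmodazovad
2. 0 -> e / C _ C: inserts after position(s) 3: zofemodazovad
surface: zofemodazovad

cell POLE=ki, MOD=ki, VEL=ne:
underlying: zofmo-ta-so-kid
1. f -> v, k -> g, p -> b, s -> z, t -> d / V _ V: fires at position(s) 6, 8, 10: zofmodazogid
2. 0 -> e / C _ C: inserts after position(s) 3: zofemodazogid
surface: zofemodazogid

cell POLE=ta, MOD=fe, VEL=ne:
underlying: zofmo-ta-ku-pf
1. f -> v, k -> g, p -> b, s -> z, t -> d / V _ V: fires at position(s) 6, 8: zofmodagupf
2. 0 -> e / C _ C: inserts after position(s) 3, 10: zofemodagupef
surface: zofemodagupef

cell POLE=ta, MOD=fe, VEL=ki:
underlying: zofmo-deb-ku-pf
1. f -> v, k -> g, p -> b, s -> z, t -> d / V _ V: no change
2. 0 -> e / C _ C: inserts after position(s) 3, 8, 11: zofemodebekupef
surface: zofemodebekupef

cell POLE=ta, MOD=mi, VEL=ne:
underlying: zofmo-ta-ku-fad
1. f -> v, k -> g, p -> b, s -> z, t -> d / V _ V: fires at position(s) 6, 8, 10: zofmodaguvad
2. 0 -> e / C _ C: inserts after position(s) 3: zofemodaguvad
surface: zofemodaguvad


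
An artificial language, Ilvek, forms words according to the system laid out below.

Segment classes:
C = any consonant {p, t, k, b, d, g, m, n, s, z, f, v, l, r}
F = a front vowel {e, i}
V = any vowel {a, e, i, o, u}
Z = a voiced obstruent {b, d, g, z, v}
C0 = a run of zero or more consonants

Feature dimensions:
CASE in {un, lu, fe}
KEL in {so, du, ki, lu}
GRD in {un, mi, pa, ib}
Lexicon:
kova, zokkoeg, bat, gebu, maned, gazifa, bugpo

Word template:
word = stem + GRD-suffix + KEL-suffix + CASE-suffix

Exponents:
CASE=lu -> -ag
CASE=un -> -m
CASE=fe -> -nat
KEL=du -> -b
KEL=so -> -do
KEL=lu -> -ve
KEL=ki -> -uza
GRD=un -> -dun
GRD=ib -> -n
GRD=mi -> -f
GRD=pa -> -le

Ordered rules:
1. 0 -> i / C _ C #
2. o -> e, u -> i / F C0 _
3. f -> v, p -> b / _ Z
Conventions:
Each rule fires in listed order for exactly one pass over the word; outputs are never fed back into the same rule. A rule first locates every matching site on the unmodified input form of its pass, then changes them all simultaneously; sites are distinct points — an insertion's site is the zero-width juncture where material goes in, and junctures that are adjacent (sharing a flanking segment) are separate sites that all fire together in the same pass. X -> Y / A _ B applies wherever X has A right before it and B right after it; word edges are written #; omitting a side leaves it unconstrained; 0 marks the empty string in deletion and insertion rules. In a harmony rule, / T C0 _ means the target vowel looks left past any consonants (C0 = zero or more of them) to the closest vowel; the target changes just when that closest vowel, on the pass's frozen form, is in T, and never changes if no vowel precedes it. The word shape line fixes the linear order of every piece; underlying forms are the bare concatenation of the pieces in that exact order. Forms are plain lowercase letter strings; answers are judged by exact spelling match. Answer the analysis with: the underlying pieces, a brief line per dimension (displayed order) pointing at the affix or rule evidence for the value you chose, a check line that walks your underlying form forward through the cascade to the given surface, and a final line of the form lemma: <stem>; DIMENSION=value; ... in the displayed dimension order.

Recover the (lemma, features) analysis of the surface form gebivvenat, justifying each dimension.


underlying: gebu-f-ve-nat
CASE=fe - signalled by the affix -nat
KEL=lu - signalled by the affix -ve
GRD=mi - signalled by the affix -f
check: gebufvenat -> gebufvenat -> gebifvenat -> gebivvenat
lemma: gebu; CASE=fe; KEL=lu; GRD=mi


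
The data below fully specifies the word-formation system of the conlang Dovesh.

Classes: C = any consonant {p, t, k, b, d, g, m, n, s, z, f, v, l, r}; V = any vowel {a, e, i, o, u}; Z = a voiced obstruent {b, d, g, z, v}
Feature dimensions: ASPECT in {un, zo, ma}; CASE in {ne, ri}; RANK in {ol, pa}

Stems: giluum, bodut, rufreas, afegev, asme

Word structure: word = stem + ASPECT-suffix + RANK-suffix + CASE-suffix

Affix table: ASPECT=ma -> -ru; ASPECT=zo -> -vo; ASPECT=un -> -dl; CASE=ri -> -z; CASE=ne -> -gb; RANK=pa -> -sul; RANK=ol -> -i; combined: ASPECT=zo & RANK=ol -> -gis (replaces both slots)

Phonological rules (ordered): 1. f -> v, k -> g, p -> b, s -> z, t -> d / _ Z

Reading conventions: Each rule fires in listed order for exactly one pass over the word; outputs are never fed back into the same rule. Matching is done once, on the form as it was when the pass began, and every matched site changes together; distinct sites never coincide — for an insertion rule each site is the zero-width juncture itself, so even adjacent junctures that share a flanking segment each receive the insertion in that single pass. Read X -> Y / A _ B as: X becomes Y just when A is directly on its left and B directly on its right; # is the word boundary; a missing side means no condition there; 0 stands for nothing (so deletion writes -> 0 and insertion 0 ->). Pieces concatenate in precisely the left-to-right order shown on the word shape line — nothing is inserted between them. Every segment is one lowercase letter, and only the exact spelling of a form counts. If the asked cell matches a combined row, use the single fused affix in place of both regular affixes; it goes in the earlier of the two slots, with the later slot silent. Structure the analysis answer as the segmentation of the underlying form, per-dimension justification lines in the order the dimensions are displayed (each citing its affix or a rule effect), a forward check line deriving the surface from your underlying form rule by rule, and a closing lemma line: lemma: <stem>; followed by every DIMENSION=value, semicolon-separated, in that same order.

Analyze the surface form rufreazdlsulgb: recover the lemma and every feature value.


underlying: rufreas-dl-sul-gb
ASPECT=un - signalled by the affix -dl
CASE=ne - signalled by the affix -gb
RANK=pa - signalled by the affix -sul
check: rufreasdlsulgb -> rufreazdlsulgb
lemma: rufreas; ASPECT=un; CASE=ne; RANK=pa


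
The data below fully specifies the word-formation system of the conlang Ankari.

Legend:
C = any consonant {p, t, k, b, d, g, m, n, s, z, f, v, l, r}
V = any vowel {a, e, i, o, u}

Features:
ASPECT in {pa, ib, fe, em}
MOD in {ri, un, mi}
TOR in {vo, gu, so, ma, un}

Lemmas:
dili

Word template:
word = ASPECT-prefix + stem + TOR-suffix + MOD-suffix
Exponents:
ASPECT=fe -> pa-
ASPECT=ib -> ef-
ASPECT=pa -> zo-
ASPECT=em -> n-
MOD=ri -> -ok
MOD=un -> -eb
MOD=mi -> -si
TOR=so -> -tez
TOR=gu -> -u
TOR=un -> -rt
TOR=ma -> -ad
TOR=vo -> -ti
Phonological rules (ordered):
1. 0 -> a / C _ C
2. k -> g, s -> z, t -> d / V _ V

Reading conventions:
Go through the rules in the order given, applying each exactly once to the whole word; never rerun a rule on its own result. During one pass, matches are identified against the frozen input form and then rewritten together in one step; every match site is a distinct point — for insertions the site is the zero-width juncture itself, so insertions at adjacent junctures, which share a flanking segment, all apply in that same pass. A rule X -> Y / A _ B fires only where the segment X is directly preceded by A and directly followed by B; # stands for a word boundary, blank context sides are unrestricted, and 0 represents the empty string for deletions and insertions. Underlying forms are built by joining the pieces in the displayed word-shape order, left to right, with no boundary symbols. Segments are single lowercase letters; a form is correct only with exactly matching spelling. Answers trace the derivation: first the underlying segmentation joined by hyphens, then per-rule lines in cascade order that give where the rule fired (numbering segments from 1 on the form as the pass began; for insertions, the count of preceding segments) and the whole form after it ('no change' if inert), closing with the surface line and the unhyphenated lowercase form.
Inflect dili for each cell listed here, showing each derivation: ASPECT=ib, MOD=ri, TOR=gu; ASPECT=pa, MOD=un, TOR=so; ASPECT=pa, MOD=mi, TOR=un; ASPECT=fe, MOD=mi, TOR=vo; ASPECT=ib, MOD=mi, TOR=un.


cell ASPECT=ib, MOD=ri, TOR=gu:
underlying: ef-dili-u-ok
1. 0 -> a / C _ C: inserts after position(s) 2: efadiliuok
2. k -> g, s -> z, t -> d / V _ V: no change
surface: efadiliuok

cell ASPECT=pa, MOD=un, TOR=so:
underlying: zo-dili-tez-eb
1. 0 -> a / C _ C: no change
2. k -> g, s -> z, t -> d / V _ V: fires at position(s) 7: zodilidezeb
surface: zodilidezeb

cell ASPECT=pa, MOD=mi, TOR=un:
underlying: zo-dili-rt-si
1. 0 -> a / C _ C: inserts after position(s) 7, 8: zodiliratasi
2. k -> g, s -> z, t -> d / V _ V: fires at position(s) 9, 11: zodiliradazi
surface: zodiliradazi

cell ASPECT=fe, MOD=mi, TOR=vo:
underlying: pa-dili-ti-si
1. 0 -> a / C _ C: no change
2. k -> g, s -> z, t -> d / V _ V: fires at position(s) 7, 9: padilidizi
surface: padilidizi

cell ASPECT=ib, MOD=mi, TOR=un:
underlying: ef-dili-rt-si
1. 0 -> a / C _ C: inserts after position(s) 2, 7, 8: efadiliratasi
2. k -> g, s -> z, t -> d / V _ V: fires at position(s) 10, 12: efadiliradazi
surface: efadiliradazi
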